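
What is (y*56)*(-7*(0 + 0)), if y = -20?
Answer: 0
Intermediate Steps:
(y*56)*(-7*(0 + 0)) = (-20*56)*(-7*(0 + 0)) = -(-7840)*0 = -1120*0 = 0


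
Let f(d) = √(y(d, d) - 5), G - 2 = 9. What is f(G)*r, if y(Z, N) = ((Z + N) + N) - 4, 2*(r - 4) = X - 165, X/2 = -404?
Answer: -965*√6 ≈ -2363.8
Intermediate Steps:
X = -808 (X = 2*(-404) = -808)
G = 11 (G = 2 + 9 = 11)
r = -965/2 (r = 4 + (-808 - 165)/2 = 4 + (½)*(-973) = 4 - 973/2 = -965/2 ≈ -482.50)
y(Z, N) = -4 + Z + 2*N (y(Z, N) = ((N + Z) + N) - 4 = (Z + 2*N) - 4 = -4 + Z + 2*N)
f(d) = √(-9 + 3*d) (f(d) = √((-4 + d + 2*d) - 5) = √((-4 + 3*d) - 5) = √(-9 + 3*d))
f(G)*r = √(-9 + 3*11)*(-965/2) = √(-9 + 33)*(-965/2) = √24*(-965/2) = (2*√6)*(-965/2) = -965*√6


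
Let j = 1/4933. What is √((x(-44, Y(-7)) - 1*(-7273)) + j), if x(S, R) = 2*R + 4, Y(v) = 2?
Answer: √177179419342/4933 ≈ 85.329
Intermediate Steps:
x(S, R) = 4 + 2*R
j = 1/4933 ≈ 0.00020272
√((x(-44, Y(-7)) - 1*(-7273)) + j) = √(((4 + 2*2) - 1*(-7273)) + 1/4933) = √(((4 + 4) + 7273) + 1/4933) = √((8 + 7273) + 1/4933) = √(7281 + 1/4933) = √(35917174/4933) = √177179419342/4933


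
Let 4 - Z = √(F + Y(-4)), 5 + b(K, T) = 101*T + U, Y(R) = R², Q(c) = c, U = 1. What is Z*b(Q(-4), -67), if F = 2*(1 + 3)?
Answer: -27084 + 13542*√6 ≈ 6087.0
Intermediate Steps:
F = 8 (F = 2*4 = 8)
b(K, T) = -4 + 101*T (b(K, T) = -5 + (101*T + 1) = -5 + (1 + 101*T) = -4 + 101*T)
Z = 4 - 2*√6 (Z = 4 - √(8 + (-4)²) = 4 - √(8 + 16) = 4 - √24 = 4 - 2*√6 ≈ -0.89898)
Z*b(Q(-4), -67) = (4 - 2*√6)*(-4 + 101*(-67)) = (4 - 2*√6)*(-4 - 6767) = (4 - 2*√6)*(-6771) = -27084 + 13542*√6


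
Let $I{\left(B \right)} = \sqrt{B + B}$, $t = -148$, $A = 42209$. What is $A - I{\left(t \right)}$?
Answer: $42209 - 2 i \sqrt{74} \approx 42209.0 - 17.205 i$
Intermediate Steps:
$I{\left(B \right)} = \sqrt{2} \sqrt{B}$ ($I{\left(B \right)} = \sqrt{2 B} = \sqrt{2} \sqrt{B}$)
$A - I{\left(t \right)} = 42209 - \sqrt{2} \sqrt{-148} = 42209 - \sqrt{2} \cdot 2 i \sqrt{37} = 42209 - 2 i \sqrt{74}$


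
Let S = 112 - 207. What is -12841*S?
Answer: 1219895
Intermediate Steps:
S = -95
-12841*S = -12841*(-95) = 1219895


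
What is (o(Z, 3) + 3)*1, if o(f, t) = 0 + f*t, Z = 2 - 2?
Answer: 3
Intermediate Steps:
Z = 0
o(f, t) = f*t
(o(Z, 3) + 3)*1 = (0*3 + 3)*1 = (0 + 3)*1 = 3*1 = 3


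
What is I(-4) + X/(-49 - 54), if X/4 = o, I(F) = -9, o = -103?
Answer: -5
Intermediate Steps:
X = -412 (X = 4*(-103) = -412)
I(-4) + X/(-49 - 54) = -9 - 412/(-49 - 54) = -9 - 412/(-103) = -9 - 412*(-1/103) = -9 + 4 = -5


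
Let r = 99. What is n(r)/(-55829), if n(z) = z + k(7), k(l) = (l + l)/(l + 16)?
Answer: -2291/1284067 ≈ -0.0017842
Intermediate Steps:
k(l) = 2*l/(16 + l) (k(l) = (2*l)/(16 + l) = 2*l/(16 + l))
n(z) = 14/23 + z (n(z) = z + 2*7/(16 + 7) = z + 2*7/23 = z + 2*7*(1/23) = z + 14/23 = 14/23 + z)
n(r)/(-55829) = (14/23 + 99)/(-55829) = (2291/23)*(-1/55829) = -2291/1284067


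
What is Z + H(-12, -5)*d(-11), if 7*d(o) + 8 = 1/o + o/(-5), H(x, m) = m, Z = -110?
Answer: -8146/77 ≈ -105.79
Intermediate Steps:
d(o) = -8/7 - o/35 + 1/(7*o) (d(o) = -8/7 + (1/o + o/(-5))/7 = -8/7 + (1/o + o*(-⅕))/7 = -8/7 + (1/o - o/5)/7 = -8/7 + (-o/35 + 1/(7*o)) = -8/7 - o/35 + 1/(7*o))
Z + H(-12, -5)*d(-11) = -110 - (5 - 1*(-11)*(40 - 11))/(7*(-11)) = -110 - (-1)*(5 - 1*(-11)*29)/(7*11) = -110 - (-1)*(5 + 319)/(7*11) = -110 - (-1)*324/(7*11) = -110 - 5*(-324/385) = -110 + 324/77 = -8146/77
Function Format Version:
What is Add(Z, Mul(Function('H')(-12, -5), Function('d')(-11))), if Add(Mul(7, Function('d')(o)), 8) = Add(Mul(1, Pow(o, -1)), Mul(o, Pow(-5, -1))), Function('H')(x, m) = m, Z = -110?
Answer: Rational(-8146, 77) ≈ -105.79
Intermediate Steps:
Function('d')(o) = Add(Rational(-8, 7), Mul(Rational(-1, 35), o), Mul(Rational(1, 7), Pow(o, -1))) (Function('d')(o) = Add(Rational(-8, 7), Mul(Rational(1, 7), Add(Mul(1, Pow(o, -1)), Mul(o, Pow(-5, -1))))) = Add(Rational(-8, 7), Mul(Rational(1, 7), Add(Pow(o, -1), Mul(o, Rational(-1, 5))))) = Add(Rational(-8, 7), Mul(Rational(1, 7), Add(Pow(o, -1), Mul(Rational(-1, 5), o)))) = Add(Rational(-8, 7), Add(Mul(Rational(-1, 35), o), Mul(Rational(1, 7), Pow(o, -1)))) = Add(Rational(-8, 7), Mul(Rational(-1, 35), o), Mul(Rational(1, 7), Pow(o, -1))))
Add(Z, Mul(Function('H')(-12, -5), Function('d')(-11))) = Add(-110, Mul(-5, Mul(Rational(1, 35), Pow(-11, -1), Add(5, Mul(-1, -11, Add(40, -11)))))) = Add(-110, Mul(-5, Mul(Rational(1, 35), Rational(-1, 11), Add(5, Mul(-1, -11, 29))))) = Add(-110, Mul(-5, Mul(Rational(1, 35), Rational(-1, 11), Add(5, 319)))) = Add(-110, Mul(-5, Mul(Rational(1, 35), Rational(-1, 11), 324))) = Add(-110, Mul(-5, Rational(-324, 385))) = Add(-110, Rational(324, 77)) = Rational(-8146, 77)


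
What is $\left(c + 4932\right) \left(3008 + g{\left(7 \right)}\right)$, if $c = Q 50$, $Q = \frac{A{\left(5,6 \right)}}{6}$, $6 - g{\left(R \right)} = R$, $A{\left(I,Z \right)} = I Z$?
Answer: $15582274$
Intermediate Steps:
$g{\left(R \right)} = 6 - R$
$Q = 5$ ($Q = \frac{5 \cdot 6}{6} = 30 \cdot \frac{1}{6} = 5$)
$c = 250$ ($c = 5 \cdot 50 = 250$)
$\left(c + 4932\right) \left(3008 + g{\left(7 \right)}\right) = \left(250 + 4932\right) \left(3008 + \left(6 - 7\right)\right) = 5182 \left(3008 + \left(6 - 7\right)\right) = 5182 \left(3008 - 1\right) = 5182 \cdot 3007 = 15582274$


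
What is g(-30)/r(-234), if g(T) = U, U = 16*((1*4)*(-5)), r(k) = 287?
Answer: -320/287 ≈ -1.1150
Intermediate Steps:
U = -320 (U = 16*(4*(-5)) = 16*(-20) = -320)
g(T) = -320
g(-30)/r(-234) = -320/287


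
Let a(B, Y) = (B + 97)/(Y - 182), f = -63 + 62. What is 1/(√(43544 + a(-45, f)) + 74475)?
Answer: 545157/40600248835 - 2*√14582355/203001244175 ≈ 1.3390e-5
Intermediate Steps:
f = -1
a(B, Y) = (97 + B)/(-182 + Y)
1/(√(43544 + a(-45, f)) + 74475) = 1/(√(43544 + (97 - 45)/(-182 - 1)) + 74475) = 1/(√(43544 + 52/(-183)) + 74475) = 1/(√(43544 - 1/183*52) + 74475) = 1/(√(43544 - 52/183) + 74475) = 1/(√(7968500/183) + 74475) = 1/(10*√14582355/183 + 74475) = 1/(74475 + 10*√14582355/183)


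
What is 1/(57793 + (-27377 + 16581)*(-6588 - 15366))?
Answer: 1/237073177 ≈ 4.2181e-9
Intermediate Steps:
1/(57793 + (-27377 + 16581)*(-6588 - 15366)) = 1/(57793 - 10796*(-21954)) = 1/(57793 + 237015384) = 1/237073177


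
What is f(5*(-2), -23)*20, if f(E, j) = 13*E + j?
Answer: -3060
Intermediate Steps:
f(E, j) = j + 13*E
f(5*(-2), -23)*20 = (-23 + 13*(5*(-2)))*20 = (-23 + 13*(-10))*20 = (-23 - 130)*20 = -153*20 = -3060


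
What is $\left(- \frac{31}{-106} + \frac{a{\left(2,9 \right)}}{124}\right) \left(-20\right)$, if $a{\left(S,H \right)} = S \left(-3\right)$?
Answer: $- \frac{8020}{1643} \approx -4.8813$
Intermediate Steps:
$a{\left(S,H \right)} = - 3 S$
$\left(- \frac{31}{-106} + \frac{a{\left(2,9 \right)}}{124}\right) \left(-20\right) = \left(- \frac{31}{-106} + \frac{\left(-3\right) 2}{124}\right) \left(-20\right) = \left(\left(-31\right) \left(- \frac{1}{106}\right) - \frac{3}{62}\right) \left(-20\right) = \left(\frac{31}{106} - \frac{3}{62}\right) \left(-20\right) = \frac{401}{1643} \left(-20\right) = - \frac{8020}{1643}$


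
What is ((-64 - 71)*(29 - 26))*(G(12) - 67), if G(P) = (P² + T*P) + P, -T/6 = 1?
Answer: -6885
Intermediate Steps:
T = -6 (T = -6*1 = -6)
G(P) = P² - 5*P (G(P) = (P² - 6*P) + P = P² - 5*P)
((-64 - 71)*(29 - 26))*(G(12) - 67) = ((-64 - 71)*(29 - 26))*(12*(-5 + 12) - 67) = (-135*3)*(12*7 - 67) = -405*(84 - 67) = -405*17 = -6885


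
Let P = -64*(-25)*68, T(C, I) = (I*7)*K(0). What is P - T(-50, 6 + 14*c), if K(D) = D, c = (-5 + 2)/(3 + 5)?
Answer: 108800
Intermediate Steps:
c = -3/8 ≈ -0.37500
T(C, I) = 0 (T(C, I) = (I*7)*0 = (7*I)*0 = 0)
P = 108800 (P = 1600*68 = 108800)
P - T(-50, 6 + 14*c) = 108800 - 1*0 = 108800 + 0 = 108800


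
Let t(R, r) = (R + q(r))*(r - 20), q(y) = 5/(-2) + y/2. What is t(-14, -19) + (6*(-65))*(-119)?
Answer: 47424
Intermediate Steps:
q(y) = -5/2 + y/2 (q(y) = 5*(-1/2) + y*(1/2) = -5/2 + y/2)
t(R, r) = (-20 + r)*(-5/2 + R + r/2) (t(R, r) = (R + (-5/2 + r/2))*(r - 20) = (-5/2 + R + r/2)*(-20 + r) = (-20 + r)*(-5/2 + R + r/2))
t(-14, -19) + (6*(-65))*(-119) = (50 + (1/2)*(-19)**2 - 20*(-14) - 25/2*(-19) - 14*(-19)) + (6*(-65))*(-119) = (50 + (1/2)*361 + 280 + 475/2 + 266) - 390*(-119) = (50 + 361/2 + 280 + 475/2 + 266) + 46410 = 1014 + 46410 = 47424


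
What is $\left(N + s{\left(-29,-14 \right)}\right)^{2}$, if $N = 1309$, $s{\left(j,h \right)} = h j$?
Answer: $2941225$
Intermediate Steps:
$\left(N + s{\left(-29,-14 \right)}\right)^{2} = \left(1309 - -406\right)^{2} = \left(1309 + 406\right)^{2} = 1715^{2} = 2941225$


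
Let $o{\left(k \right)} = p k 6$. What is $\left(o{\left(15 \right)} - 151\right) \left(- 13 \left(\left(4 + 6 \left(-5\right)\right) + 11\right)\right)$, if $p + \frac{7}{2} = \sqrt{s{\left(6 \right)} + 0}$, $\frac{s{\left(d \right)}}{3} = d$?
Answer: $-90870 + 52650 \sqrt{2} \approx -16412.0$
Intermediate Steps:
$s{\left(d \right)} = 3 d$
$p = - \frac{7}{2} + 3 \sqrt{2}$ ($p = - \frac{7}{2} + \sqrt{3 \cdot 6 + 0} = - \frac{7}{2} + \sqrt{18 + 0} = - \frac{7}{2} + \sqrt{18} = - \frac{7}{2} + 3 \sqrt{2} \approx 0.74264$)
$o{\left(k \right)} = 6 k \left(- \frac{7}{2} + 3 \sqrt{2}\right)$ ($o{\left(k \right)} = \left(- \frac{7}{2} + 3 \sqrt{2}\right) k 6 = k \left(- \frac{7}{2} + 3 \sqrt{2}\right) 6 = 6 k \left(- \frac{7}{2} + 3 \sqrt{2}\right)$)
$\left(o{\left(15 \right)} - 151\right) \left(- 13 \left(\left(4 + 6 \left(-5\right)\right) + 11\right)\right) = \left(3 \cdot 15 \left(-7 + 6 \sqrt{2}\right) - 151\right) \left(- 13 \left(\left(4 + 6 \left(-5\right)\right) + 11\right)\right) = \left(\left(-315 + 270 \sqrt{2}\right) + \left(-357 + 206\right)\right) \left(- 13 \left(\left(4 - 30\right) + 11\right)\right) = \left(\left(-315 + 270 \sqrt{2}\right) - 151\right) \left(- 13 \left(-26 + 11\right)\right) = \left(-466 + 270 \sqrt{2}\right) \left(\left(-13\right) \left(-15\right)\right) = \left(-466 + 270 \sqrt{2}\right) 195 = -90870 + 52650 \sqrt{2}$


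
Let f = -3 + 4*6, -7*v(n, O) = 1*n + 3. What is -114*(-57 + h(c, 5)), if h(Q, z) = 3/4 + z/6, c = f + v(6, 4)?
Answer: 12635/2 ≈ 6317.5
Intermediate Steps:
v(n, O) = -3/7 - n/7 (v(n, O) = -(1*n + 3)/7 = -(n + 3)/7 = -(3 + n)/7 = -3/7 - n/7)
f = 21 (f = -3 + 24 = 21)
c = 138/7 (c = 21 + (-3/7 - ⅐*6) = 21 + (-3/7 - 6/7) = 21 - 9/7 = 138/7 ≈ 19.714)
h(Q, z) = ¾ + z/6 (h(Q, z) = 3*(¼) + z*(⅙) = ¾ + z/6)
-114*(-57 + h(c, 5)) = -114*(-57 + (¾ + (⅙)*5)) = -114*(-57 + (¾ + ⅚)) = -114*(-57 + 19/12) = -114*(-665/12) = 12635/2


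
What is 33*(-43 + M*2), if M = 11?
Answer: -693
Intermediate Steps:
33*(-43 + M*2) = 33*(-43 + 11*2) = 33*(-43 + 22) = 33*(-21) = -693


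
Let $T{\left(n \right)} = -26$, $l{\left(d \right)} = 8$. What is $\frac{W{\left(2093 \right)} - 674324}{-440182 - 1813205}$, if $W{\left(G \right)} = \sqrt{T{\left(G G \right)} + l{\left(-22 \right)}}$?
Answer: $\frac{674324}{2253387} - \frac{i \sqrt{2}}{751129} \approx 0.29925 - 1.8828 \cdot 10^{-6} i$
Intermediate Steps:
$W{\left(G \right)} = 3 i \sqrt{2}$ ($W{\left(G \right)} = \sqrt{-26 + 8} = \sqrt{-18} = 3 i \sqrt{2}$)
$\frac{W{\left(2093 \right)} - 674324}{-440182 - 1813205} = \frac{3 i \sqrt{2} - 674324}{-440182 - 1813205} = \frac{-674324 + 3 i \sqrt{2}}{-2253387} = \left(-674324 + 3 i \sqrt{2}\right) \left(- \frac{1}{2253387}\right) = \frac{674324}{2253387} - \frac{i \sqrt{2}}{751129}$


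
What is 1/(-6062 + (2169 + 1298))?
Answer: -1/2595 ≈ -0.00038536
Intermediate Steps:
1/(-6062 + (2169 + 1298)) = 1/(-6062 + 3467) = 1/(-2595) = -1/2595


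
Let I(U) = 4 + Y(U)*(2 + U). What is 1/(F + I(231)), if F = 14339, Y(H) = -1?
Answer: 1/14110 ≈ 7.0872e-5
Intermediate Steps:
I(U) = 2 - U (I(U) = 4 - (2 + U) = 4 + (-2 - U) = 2 - U)
1/(F + I(231)) = 1/(14339 + (2 - 1*231)) = 1/(14339 + (2 - 231)) = 1/(14339 - 229) = 1/14110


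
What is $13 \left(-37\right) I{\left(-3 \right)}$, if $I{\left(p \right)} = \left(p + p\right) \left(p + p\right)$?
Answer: $-17316$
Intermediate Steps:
$I{\left(p \right)} = 4 p^{2}$ ($I{\left(p \right)} = 2 p 2 p = 4 p^{2}$)
$13 \left(-37\right) I{\left(-3 \right)} = 13 \left(-37\right) 4 \left(-3\right)^{2} = - 481 \cdot 4 \cdot 9 = \left(-481\right) 36 = -17316$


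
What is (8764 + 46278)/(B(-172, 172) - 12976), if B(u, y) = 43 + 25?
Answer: -27521/6454 ≈ -4.2642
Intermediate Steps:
B(u, y) = 68
(8764 + 46278)/(B(-172, 172) - 12976) = (8764 + 46278)/(68 - 12976) = 55042/(-12908) = 55042*(-1/12908) = -27521/6454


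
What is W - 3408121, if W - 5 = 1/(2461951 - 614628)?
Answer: -6295891073467/1847323 ≈ -3.4081e+6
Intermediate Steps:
W = 9236616/1847323 (W = 5 + 1/(2461951 - 614628) = 5 + 1/1847323 = 9236616/1847323 ≈ 5.0000)
W - 3408121 = 9236616/1847323 - 3408121 = -6295891073467/1847323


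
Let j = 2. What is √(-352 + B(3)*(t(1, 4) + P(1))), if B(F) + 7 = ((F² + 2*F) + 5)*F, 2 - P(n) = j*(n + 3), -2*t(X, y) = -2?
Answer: I*√617 ≈ 24.839*I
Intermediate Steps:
t(X, y) = 1 (t(X, y) = -½*(-2) = 1)
P(n) = -4 - 2*n (P(n) = 2 - 2*(n + 3) = 2 - 2*(3 + n) = 2 - (6 + 2*n) = 2 + (-6 - 2*n) = -4 - 2*n)
B(F) = -7 + F*(5 + F² + 2*F) (B(F) = -7 + ((F² + 2*F) + 5)*F = -7 + (5 + F² + 2*F)*F = -7 + F*(5 + F² + 2*F))
√(-352 + B(3)*(t(1, 4) + P(1))) = √(-352 + (-7 + 3³ + 2*3² + 5*3)*(1 + (-4 - 2*1))) = √(-352 + (-7 + 27 + 2*9 + 15)*(1 + (-4 - 2))) = √(-352 + (-7 + 27 + 18 + 15)*(1 - 6)) = √(-352 + 53*(-5)) = √(-352 - 265) = √(-617) = I*√617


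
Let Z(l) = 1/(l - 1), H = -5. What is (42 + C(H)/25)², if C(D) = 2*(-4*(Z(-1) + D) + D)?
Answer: 1175056/625 ≈ 1880.1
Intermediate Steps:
Z(l) = 1/(-1 + l)
C(D) = 4 - 6*D (C(D) = 2*(-4*(1/(-1 - 1) + D) + D) = 2*(-4*(1/(-2) + D) + D) = 2*(-4*(-½ + D) + D) = 2*((2 - 4*D) + D) = 2*(2 - 3*D) = 4 - 6*D)
(42 + C(H)/25)² = (42 + (4 - 6*(-5))/25)² = (42 + (4 + 30)*(1/25))² = (42 + 34*(1/25))² = (42 + 34/25)² = (1084/25)² = 1175056/625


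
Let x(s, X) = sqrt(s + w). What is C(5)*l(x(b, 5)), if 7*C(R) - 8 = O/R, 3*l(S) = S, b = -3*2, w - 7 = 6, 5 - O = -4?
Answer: 7*sqrt(7)/15 ≈ 1.2347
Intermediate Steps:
O = 9 (O = 5 - 1*(-4) = 5 + 4 = 9)
w = 13 (w = 7 + 6 = 13)
b = -6
x(s, X) = sqrt(13 + s) (x(s, X) = sqrt(s + 13) = sqrt(13 + s))
l(S) = S/3
C(R) = 8/7 + 9/(7*R) (C(R) = 8/7 + (9/R)/7 = 8/7 + 9/(7*R))
C(5)*l(x(b, 5)) = ((1/7)*(9 + 8*5)/5)*(sqrt(13 - 6)/3) = ((1/7)*(1/5)*(9 + 40))*(sqrt(7)/3) = ((1/7)*(1/5)*49)*(sqrt(7)/3) = 7*(sqrt(7)/3)/5 = 7*sqrt(7)/15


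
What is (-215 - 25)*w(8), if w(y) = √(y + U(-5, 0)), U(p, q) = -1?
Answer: -240*√7 ≈ -634.98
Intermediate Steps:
w(y) = √(-1 + y) (w(y) = √(y - 1) = √(-1 + y))
(-215 - 25)*w(8) = (-215 - 25)*√(-1 + 8) = -240*√7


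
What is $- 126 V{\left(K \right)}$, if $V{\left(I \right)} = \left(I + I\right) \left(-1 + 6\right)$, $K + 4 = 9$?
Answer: $-6300$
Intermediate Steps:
$K = 5$ ($K = -4 + 9 = 5$)
$V{\left(I \right)} = 10 I$ ($V{\left(I \right)} = 2 I 5 = 10 I$)
$- 126 V{\left(K \right)} = - 126 \cdot 10 \cdot 5 = \left(-126\right) 50 = -6300$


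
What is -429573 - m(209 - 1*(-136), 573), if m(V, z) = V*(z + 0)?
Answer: -627258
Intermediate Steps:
m(V, z) = V*z
-429573 - m(209 - 1*(-136), 573) = -429573 - (209 - 1*(-136))*573 = -429573 - (209 + 136)*573 = -429573 - 345*573 = -429573 - 1*197685 = -429573 - 197685 = -627258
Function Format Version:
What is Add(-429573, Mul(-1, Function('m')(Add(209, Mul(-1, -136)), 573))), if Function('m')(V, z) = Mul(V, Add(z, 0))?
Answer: -627258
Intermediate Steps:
Function('m')(V, z) = Mul(V, z)
Add(-429573, Mul(-1, Function('m')(Add(209, Mul(-1, -136)), 573))) = Add(-429573, Mul(-1, Mul(Add(209, Mul(-1, -136)), 573))) = Add(-429573, Mul(-1, Mul(Add(209, 136), 573))) = Add(-429573, Mul(-1, Mul(345, 573))) = Add(-429573, Mul(-1, 197685)) = Add(-429573, -197685) = -627258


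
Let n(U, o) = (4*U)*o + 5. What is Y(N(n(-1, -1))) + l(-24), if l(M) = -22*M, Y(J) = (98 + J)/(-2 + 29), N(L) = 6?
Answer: 14360/27 ≈ 531.85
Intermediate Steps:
n(U, o) = 5 + 4*U*o (n(U, o) = 4*U*o + 5 = 5 + 4*U*o)
Y(J) = 98/27 + J/27 (Y(J) = (98 + J)/27 = (98 + J)*(1/27) = 98/27 + J/27)
Y(N(n(-1, -1))) + l(-24) = (98/27 + (1/27)*6) - 22*(-24) = (98/27 + 2/9) + 528 = 104/27 + 528 = 14360/27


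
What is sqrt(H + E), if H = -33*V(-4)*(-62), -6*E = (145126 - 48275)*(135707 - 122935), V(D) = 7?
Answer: 4*I*sqrt(115958910)/3 ≈ 14358.0*I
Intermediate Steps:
E = -618490486/3 (E = -(145126 - 48275)*(135707 - 122935)/6 = -96851*12772/6 = -1/6*1236980972 = -618490486/3 ≈ -2.0616e+8)
H = 14322 (H = -33*7*(-62) = -231*(-62) = 14322)
sqrt(H + E) = sqrt(14322 - 618490486/3) = sqrt(-618447520/3) = 4*I*sqrt(115958910)/3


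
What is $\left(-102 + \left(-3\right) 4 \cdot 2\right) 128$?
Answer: $-16128$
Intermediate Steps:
$\left(-102 + \left(-3\right) 4 \cdot 2\right) 128 = \left(-102 - 24\right) 128 = \left(-126\right) 128 = -16128$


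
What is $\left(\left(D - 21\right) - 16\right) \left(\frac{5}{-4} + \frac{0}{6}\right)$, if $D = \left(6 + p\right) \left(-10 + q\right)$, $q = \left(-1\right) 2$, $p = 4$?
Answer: $\frac{785}{4} \approx 196.25$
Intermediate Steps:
$q = -2$
$D = -120$ ($D = \left(6 + 4\right) \left(-10 - 2\right) = 10 \left(-12\right) = -120$)
$\left(\left(D - 21\right) - 16\right) \left(\frac{5}{-4} + \frac{0}{6}\right) = \left(\left(-120 - 21\right) - 16\right) \left(\frac{5}{-4} + \frac{0}{6}\right) = \left(-141 - 16\right) \left(5 \left(- \frac{1}{4}\right) + 0 \cdot \frac{1}{6}\right) = - 157 \left(- \frac{5}{4} + 0\right) = \left(-157\right) \left(- \frac{5}{4}\right) = \frac{785}{4}$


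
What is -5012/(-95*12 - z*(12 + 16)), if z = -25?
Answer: 1253/110 ≈ 11.391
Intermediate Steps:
-5012/(-95*12 - z*(12 + 16)) = -5012/(-95*12 - (-25)*(12 + 16)) = -5012/(-1140 - (-25)*28) = -5012/(-1140 - 1*(-700)) = -5012/(-1140 + 700) = -5012/(-440) = -5012*(-1/440) = 1253/110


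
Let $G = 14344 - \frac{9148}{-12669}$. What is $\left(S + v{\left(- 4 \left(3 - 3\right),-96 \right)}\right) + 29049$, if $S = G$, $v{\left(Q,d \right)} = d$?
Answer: $\frac{548538841}{12669} \approx 43298.0$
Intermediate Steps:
$G = \frac{181733284}{12669}$ ($G = 14344 - - \frac{9148}{12669} = 14344 + \frac{9148}{12669} = \frac{181733284}{12669} \approx 14345.0$)
$S = \frac{181733284}{12669} \approx 14345.0$
$\left(S + v{\left(- 4 \left(3 - 3\right),-96 \right)}\right) + 29049 = \left(\frac{181733284}{12669} - 96\right) + 29049 = \frac{180517060}{12669} + 29049 = \frac{548538841}{12669}$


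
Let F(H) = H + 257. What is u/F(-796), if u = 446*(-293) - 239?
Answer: 130917/539 ≈ 242.89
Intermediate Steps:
u = -130917 (u = -130678 - 239 = -130917)
F(H) = 257 + H
u/F(-796) = -130917/(257 - 796) = -130917/(-539) = -130917*(-1/539) = 130917/539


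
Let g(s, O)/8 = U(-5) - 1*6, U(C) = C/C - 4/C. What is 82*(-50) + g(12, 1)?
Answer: -20668/5 ≈ -4133.6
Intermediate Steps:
U(C) = 1 - 4/C
g(s, O) = -168/5 (g(s, O) = 8*((-4 - 5)/(-5) - 1*6) = 8*(-⅕*(-9) - 6) = 8*(9/5 - 6) = 8*(-21/5) = -168/5)
82*(-50) + g(12, 1) = 82*(-50) - 168/5 = -4100 - 168/5 = -20668/5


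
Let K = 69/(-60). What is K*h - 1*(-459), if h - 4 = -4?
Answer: 459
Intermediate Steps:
h = 0 (h = 4 - 4 = 0)
K = -23/20 (K = 69*(-1/60) = -23/20 ≈ -1.1500)
K*h - 1*(-459) = -23/20*0 - 1*(-459) = 0 + 459 = 459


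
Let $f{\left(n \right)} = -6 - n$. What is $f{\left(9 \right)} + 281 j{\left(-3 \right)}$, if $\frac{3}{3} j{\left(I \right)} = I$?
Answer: $-858$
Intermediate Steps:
$j{\left(I \right)} = I$
$f{\left(9 \right)} + 281 j{\left(-3 \right)} = \left(-6 - 9\right) + 281 \left(-3\right) = \left(-6 - 9\right) - 843 = -15 - 843 = -858$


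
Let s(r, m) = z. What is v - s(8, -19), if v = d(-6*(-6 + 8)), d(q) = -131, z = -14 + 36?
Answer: -153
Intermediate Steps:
z = 22
s(r, m) = 22
v = -131
v - s(8, -19) = -131 - 1*22 = -131 - 22 = -153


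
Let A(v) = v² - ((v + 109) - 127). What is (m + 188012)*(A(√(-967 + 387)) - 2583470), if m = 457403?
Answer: -1667773013280 - 1290830*I*√145 ≈ -1.6678e+12 - 1.5544e+7*I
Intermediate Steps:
A(v) = 18 + v² - v (A(v) = v² - ((109 + v) - 127) = v² - (-18 + v) = v² + (18 - v) = 18 + v² - v)
(m + 188012)*(A(√(-967 + 387)) - 2583470) = (457403 + 188012)*((18 + (√(-967 + 387))² - √(-967 + 387)) - 2583470) = 645415*((18 + (√(-580))² - √(-580)) - 2583470) = 645415*((18 + (2*I*√145)² - 2*I*√145) - 2583470) = 645415*((18 - 580 - 2*I*√145) - 2583470) = 645415*((-562 - 2*I*√145) - 2583470) = 645415*(-2584032 - 2*I*√145) = -1667773013280 - 1290830*I*√145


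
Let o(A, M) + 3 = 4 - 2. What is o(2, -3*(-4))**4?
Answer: 1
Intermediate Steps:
o(A, M) = -1 (o(A, M) = -3 + (4 - 2) = -3 + 2 = -1)
o(2, -3*(-4))**4 = (-1)**4 = 1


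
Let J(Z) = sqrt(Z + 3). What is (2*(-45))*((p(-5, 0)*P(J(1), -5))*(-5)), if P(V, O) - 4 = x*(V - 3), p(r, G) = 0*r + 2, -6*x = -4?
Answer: 3000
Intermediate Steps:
x = 2/3 (x = -1/6*(-4) = 2/3 ≈ 0.66667)
J(Z) = sqrt(3 + Z)
p(r, G) = 2 (p(r, G) = 0 + 2 = 2)
P(V, O) = 2 + 2*V/3 (P(V, O) = 4 + 2*(V - 3)/3 = 4 + 2*(-3 + V)/3 = 4 + (-2 + 2*V/3) = 2 + 2*V/3)
(2*(-45))*((p(-5, 0)*P(J(1), -5))*(-5)) = (2*(-45))*((2*(2 + 2*sqrt(3 + 1)/3))*(-5)) = -90*2*(2 + 2*sqrt(4)/3)*(-5) = -90*2*(2 + (2/3)*2)*(-5) = -90*2*(2 + 4/3)*(-5) = -90*2*(10/3)*(-5) = -600*(-5) = -90*(-100/3) = 3000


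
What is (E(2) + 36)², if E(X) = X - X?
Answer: 1296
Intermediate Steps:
E(X) = 0
(E(2) + 36)² = (0 + 36)² = 36² = 1296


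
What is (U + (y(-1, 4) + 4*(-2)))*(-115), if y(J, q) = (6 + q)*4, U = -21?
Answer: -1265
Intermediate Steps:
y(J, q) = 24 + 4*q
(U + (y(-1, 4) + 4*(-2)))*(-115) = (-21 + ((24 + 4*4) + 4*(-2)))*(-115) = (-21 + ((24 + 16) - 8))*(-115) = (-21 + (40 - 8))*(-115) = (-21 + 32)*(-115) = 11*(-115) = -1265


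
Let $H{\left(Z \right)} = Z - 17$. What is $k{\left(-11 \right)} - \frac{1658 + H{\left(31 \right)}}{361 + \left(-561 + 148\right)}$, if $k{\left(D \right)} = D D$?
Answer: $\frac{1991}{13} \approx 153.15$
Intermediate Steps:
$H{\left(Z \right)} = -17 + Z$
$k{\left(D \right)} = D^{2}$
$k{\left(-11 \right)} - \frac{1658 + H{\left(31 \right)}}{361 + \left(-561 + 148\right)} = \left(-11\right)^{2} - \frac{1658 + \left(-17 + 31\right)}{361 + \left(-561 + 148\right)} = 121 - \frac{1658 + 14}{361 - 413} = 121 - \frac{1672}{-52} = 121 - 1672 \left(- \frac{1}{52}\right) = 121 - - \frac{418}{13} = 121 + \frac{418}{13} = \frac{1991}{13}$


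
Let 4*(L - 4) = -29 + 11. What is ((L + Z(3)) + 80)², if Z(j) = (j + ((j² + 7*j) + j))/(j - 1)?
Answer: 38025/4 ≈ 9506.3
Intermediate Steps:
Z(j) = (j² + 9*j)/(-1 + j) (Z(j) = (j + (j² + 8*j))/(-1 + j) = (j² + 9*j)/(-1 + j))
L = -½ (L = 4 + (-29 + 11)/4 = 4 + (¼)*(-18) = 4 - 9/2 = -½ ≈ -0.50000)
((L + Z(3)) + 80)² = ((-½ + 3*(9 + 3)/(-1 + 3)) + 80)² = ((-½ + 3*12/2) + 80)² = ((-½ + 3*(½)*12) + 80)² = ((-½ + 18) + 80)² = (35/2 + 80)² = (195/2)² = 38025/4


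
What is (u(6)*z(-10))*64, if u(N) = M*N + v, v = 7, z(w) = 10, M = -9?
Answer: -30080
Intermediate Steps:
u(N) = 7 - 9*N (u(N) = -9*N + 7 = 7 - 9*N)
(u(6)*z(-10))*64 = ((7 - 9*6)*10)*64 = ((7 - 54)*10)*64 = -47*10*64 = -470*64 = -30080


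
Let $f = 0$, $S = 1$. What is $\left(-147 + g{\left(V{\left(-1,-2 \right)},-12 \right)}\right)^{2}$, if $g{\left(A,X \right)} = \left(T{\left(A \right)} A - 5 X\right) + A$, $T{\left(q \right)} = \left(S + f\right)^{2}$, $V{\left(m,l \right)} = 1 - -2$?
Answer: $6561$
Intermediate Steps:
$V{\left(m,l \right)} = 3$ ($V{\left(m,l \right)} = 1 + 2 = 3$)
$T{\left(q \right)} = 1$ ($T{\left(q \right)} = \left(1 + 0\right)^{2} = 1^{2} = 1$)
$g{\left(A,X \right)} = - 5 X + 2 A$ ($g{\left(A,X \right)} = \left(1 A - 5 X\right) + A = \left(A - 5 X\right) + A = - 5 X + 2 A$)
$\left(-147 + g{\left(V{\left(-1,-2 \right)},-12 \right)}\right)^{2} = \left(-147 + \left(\left(-5\right) \left(-12\right) + 2 \cdot 3\right)\right)^{2} = \left(-147 + \left(60 + 6\right)\right)^{2} = \left(-147 + 66\right)^{2} = \left(-81\right)^{2} = 6561$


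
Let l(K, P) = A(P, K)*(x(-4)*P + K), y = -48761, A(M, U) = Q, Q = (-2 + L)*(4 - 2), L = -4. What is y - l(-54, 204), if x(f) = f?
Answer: -59201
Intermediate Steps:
Q = -12 (Q = (-2 - 4)*(4 - 2) = -6*2 = -12)
A(M, U) = -12
l(K, P) = -12*K + 48*P (l(K, P) = -12*(-4*P + K) = -12*(K - 4*P) = -12*K + 48*P)
y - l(-54, 204) = -48761 - (-12*(-54) + 48*204) = -48761 - (648 + 9792) = -48761 - 1*10440 = -48761 - 10440 = -59201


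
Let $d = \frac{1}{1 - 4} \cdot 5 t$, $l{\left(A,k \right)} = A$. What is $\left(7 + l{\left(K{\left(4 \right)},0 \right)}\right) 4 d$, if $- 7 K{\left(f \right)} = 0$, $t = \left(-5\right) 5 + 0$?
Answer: $\frac{3500}{3} \approx 1166.7$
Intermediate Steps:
$t = -25$ ($t = -25 + 0 = -25$)
$K{\left(f \right)} = 0$ ($K{\left(f \right)} = \left(- \frac{1}{7}\right) 0 = 0$)
$d = \frac{125}{3}$ ($d = \frac{1}{1 - 4} \cdot 5 \left(-25\right) = \frac{1}{-3} \cdot 5 \left(-25\right) = \left(- \frac{1}{3}\right) 5 \left(-25\right) = \left(- \frac{5}{3}\right) \left(-25\right) = \frac{125}{3} \approx 41.667$)
$\left(7 + l{\left(K{\left(4 \right)},0 \right)}\right) 4 d = \left(7 + 0\right) 4 \cdot \frac{125}{3} = 7 \cdot 4 \cdot \frac{125}{3} = 28 \cdot \frac{125}{3} = \frac{3500}{3}$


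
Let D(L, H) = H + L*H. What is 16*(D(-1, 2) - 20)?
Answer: -320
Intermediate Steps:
D(L, H) = H + H*L
16*(D(-1, 2) - 20) = 16*(2*(1 - 1) - 20) = 16*(2*0 - 20) = 16*(0 - 20) = 16*(-20) = -320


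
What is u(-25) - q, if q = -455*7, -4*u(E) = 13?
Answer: 12727/4 ≈ 3181.8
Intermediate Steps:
u(E) = -13/4 (u(E) = -¼*13 = -13/4)
q = -3185
u(-25) - q = -13/4 - 1*(-3185) = -13/4 + 3185 = 12727/4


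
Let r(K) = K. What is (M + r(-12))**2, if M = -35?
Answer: 2209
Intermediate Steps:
(M + r(-12))**2 = (-35 - 12)**2 = (-47)**2 = 2209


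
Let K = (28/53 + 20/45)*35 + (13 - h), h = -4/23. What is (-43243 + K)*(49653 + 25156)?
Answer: -35452052577718/10971 ≈ -3.2314e+9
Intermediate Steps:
h = -4/23 (h = -4*1/23 = -4/23 ≈ -0.17391)
K = 518051/10971 (K = (28/53 + 20/45)*35 + (13 - 1*(-4/23)) = (28*(1/53) + 20*(1/45))*35 + (13 + 4/23) = (28/53 + 4/9)*35 + 303/23 = (464/477)*35 + 303/23 = 16240/477 + 303/23 = 518051/10971 ≈ 47.220)
(-43243 + K)*(49653 + 25156) = (-43243 + 518051/10971)*(49653 + 25156) = -473900902/10971*74809 = -35452052577718/10971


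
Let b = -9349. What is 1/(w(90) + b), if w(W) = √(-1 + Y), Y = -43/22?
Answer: -205678/1922883687 - I*√1430/1922883687 ≈ -0.00010696 - 1.9666e-8*I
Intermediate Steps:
Y = -43/22 (Y = -43*1/22 = -43/22 ≈ -1.9545)
w(W) = I*√1430/22 (w(W) = √(-1 - 43/22) = √(-65/22) = I*√1430/22)
1/(w(90) + b) = 1/(I*√1430/22 - 9349) = 1/(-9349 + I*√1430/22)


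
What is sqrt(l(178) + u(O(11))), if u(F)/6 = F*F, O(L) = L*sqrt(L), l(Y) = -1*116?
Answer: sqrt(7870) ≈ 88.713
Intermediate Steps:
l(Y) = -116
O(L) = L**(3/2)
u(F) = 6*F**2 (u(F) = 6*(F*F) = 6*F**2)
sqrt(l(178) + u(O(11))) = sqrt(-116 + 6*(11**(3/2))**2) = sqrt(-116 + 6*(11*sqrt(11))**2) = sqrt(-116 + 6*1331) = sqrt(-116 + 7986) = sqrt(7870)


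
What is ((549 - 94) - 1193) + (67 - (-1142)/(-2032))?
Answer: -682307/1016 ≈ -671.56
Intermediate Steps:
((549 - 94) - 1193) + (67 - (-1142)/(-2032)) = (455 - 1193) + (67 - (-1142)*(-1)/2032) = -738 + (67 - 1*571/1016) = -738 + (67 - 571/1016) = -738 + 67501/1016 = -682307/1016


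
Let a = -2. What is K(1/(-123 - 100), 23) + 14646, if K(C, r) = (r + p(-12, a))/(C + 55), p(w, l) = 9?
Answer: 22453210/1533 ≈ 14647.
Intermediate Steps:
K(C, r) = (9 + r)/(55 + C) (K(C, r) = (r + 9)/(C + 55) = (9 + r)/(55 + C))
K(1/(-123 - 100), 23) + 14646 = (9 + 23)/(55 + 1/(-123 - 100)) + 14646 = 32/(55 + 1/(-223)) + 14646 = 32/(55 - 1/223) + 14646 = 32/(12264/223) + 14646 = (223/12264)*32 + 14646 = 892/1533 + 14646 = 22453210/1533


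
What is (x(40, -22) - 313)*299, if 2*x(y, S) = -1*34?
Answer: -98670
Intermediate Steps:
x(y, S) = -17 (x(y, S) = (-1*34)/2 = (1/2)*(-34) = -17)
(x(40, -22) - 313)*299 = (-17 - 313)*299 = -330*299 = -98670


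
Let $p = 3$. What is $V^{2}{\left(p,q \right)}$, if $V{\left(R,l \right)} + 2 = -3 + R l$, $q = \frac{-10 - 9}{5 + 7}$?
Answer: $\frac{1521}{16} \approx 95.063$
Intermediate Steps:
$q = - \frac{19}{12} \approx -1.5833$
$V{\left(R,l \right)} = -5 + R l$ ($V{\left(R,l \right)} = -2 + \left(-3 + R l\right) = -5 + R l$)
$V^{2}{\left(p,q \right)} = \left(-5 + 3 \left(- \frac{19}{12}\right)\right)^{2} = \left(-5 - \frac{19}{4}\right)^{2} = \left(- \frac{39}{4}\right)^{2} = \frac{1521}{16}$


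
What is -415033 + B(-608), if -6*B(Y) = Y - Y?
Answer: -415033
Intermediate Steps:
B(Y) = 0 (B(Y) = -(Y - Y)/6 = -⅙*0 = 0)
-415033 + B(-608) = -415033 + 0 = -415033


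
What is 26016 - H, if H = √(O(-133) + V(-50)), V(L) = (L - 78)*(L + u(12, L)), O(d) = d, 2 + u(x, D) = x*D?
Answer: 26016 - √83323 ≈ 25727.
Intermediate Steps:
u(x, D) = -2 + D*x (u(x, D) = -2 + x*D = -2 + D*x)
V(L) = (-78 + L)*(-2 + 13*L) (V(L) = (L - 78)*(L + (-2 + L*12)) = (-78 + L)*(L + (-2 + 12*L)) = (-78 + L)*(-2 + 13*L))
H = √83323 (H = √(-133 + (156 - 1016*(-50) + 13*(-50)²)) = √(-133 + (156 + 50800 + 13*2500)) = √(-133 + (156 + 50800 + 32500)) = √(-133 + 83456) = √83323 ≈ 288.66)
26016 - H = 26016 - √83323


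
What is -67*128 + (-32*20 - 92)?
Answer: -9308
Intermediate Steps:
-67*128 + (-32*20 - 92) = -8576 + (-640 - 92) = -8576 - 732 = -9308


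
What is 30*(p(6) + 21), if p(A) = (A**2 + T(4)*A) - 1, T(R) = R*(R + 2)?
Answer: 6000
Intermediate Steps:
T(R) = R*(2 + R)
p(A) = -1 + A**2 + 24*A (p(A) = (A**2 + (4*(2 + 4))*A) - 1 = (A**2 + (4*6)*A) - 1 = (A**2 + 24*A) - 1 = -1 + A**2 + 24*A)
30*(p(6) + 21) = 30*((-1 + 6**2 + 24*6) + 21) = 30*((-1 + 36 + 144) + 21) = 30*(179 + 21) = 30*200 = 6000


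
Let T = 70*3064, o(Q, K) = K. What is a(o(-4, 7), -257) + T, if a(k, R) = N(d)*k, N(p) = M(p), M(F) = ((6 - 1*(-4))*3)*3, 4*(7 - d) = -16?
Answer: 215110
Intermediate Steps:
d = 11 (d = 7 - 1/4*(-16) = 7 + 4 = 11)
M(F) = 90 (M(F) = ((6 + 4)*3)*3 = (10*3)*3 = 30*3 = 90)
N(p) = 90
T = 214480
a(k, R) = 90*k
a(o(-4, 7), -257) + T = 90*7 + 214480 = 630 + 214480 = 215110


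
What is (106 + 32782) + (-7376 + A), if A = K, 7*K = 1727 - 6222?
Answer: 174089/7 ≈ 24870.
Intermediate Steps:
K = -4495/7 (K = (1727 - 6222)/7 = (⅐)*(-4495) = -4495/7 ≈ -642.14)
A = -4495/7 ≈ -642.14
(106 + 32782) + (-7376 + A) = (106 + 32782) + (-7376 - 4495/7) = 32888 - 56127/7 = 174089/7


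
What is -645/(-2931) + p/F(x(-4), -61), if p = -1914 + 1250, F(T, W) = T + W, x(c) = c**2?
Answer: 658403/43965 ≈ 14.976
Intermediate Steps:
p = -664
-645/(-2931) + p/F(x(-4), -61) = -645/(-2931) - 664/((-4)**2 - 61) = -645*(-1/2931) - 664/(16 - 61) = 215/977 - 664/(-45) = 215/977 - 664*(-1/45) = 215/977 + 664/45 = 658403/43965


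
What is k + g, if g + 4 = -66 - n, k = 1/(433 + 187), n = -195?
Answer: 77501/620 ≈ 125.00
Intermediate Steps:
k = 1/620 ≈ 0.0016129
g = 125 (g = -4 + (-66 - 1*(-195)) = -4 + (-66 + 195) = -4 + 129 = 125)
k + g = 1/620 + 125 = 77501/620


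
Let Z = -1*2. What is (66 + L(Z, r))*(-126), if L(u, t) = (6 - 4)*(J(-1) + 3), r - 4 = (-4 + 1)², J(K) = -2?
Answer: -8568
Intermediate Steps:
r = 13 (r = 4 + (-4 + 1)² = 4 + (-3)² = 4 + 9 = 13)
Z = -2
L(u, t) = 2 (L(u, t) = (6 - 4)*(-2 + 3) = 2*1 = 2)
(66 + L(Z, r))*(-126) = (66 + 2)*(-126) = 68*(-126) = -8568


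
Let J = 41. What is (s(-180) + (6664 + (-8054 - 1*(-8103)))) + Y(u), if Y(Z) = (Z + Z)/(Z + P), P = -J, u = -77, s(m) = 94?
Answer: 401690/59 ≈ 6808.3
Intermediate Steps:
P = -41 (P = -1*41 = -41)
Y(Z) = 2*Z/(-41 + Z) (Y(Z) = (Z + Z)/(Z - 41) = (2*Z)/(-41 + Z) = 2*Z/(-41 + Z))
(s(-180) + (6664 + (-8054 - 1*(-8103)))) + Y(u) = (94 + (6664 + (-8054 - 1*(-8103)))) + 2*(-77)/(-41 - 77) = (94 + (6664 + (-8054 + 8103))) + 2*(-77)/(-118) = (94 + (6664 + 49)) + 2*(-77)*(-1/118) = (94 + 6713) + 77/59 = 6807 + 77/59 = 401690/59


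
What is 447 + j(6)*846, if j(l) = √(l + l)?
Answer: 447 + 1692*√3 ≈ 3377.6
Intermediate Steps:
j(l) = √2*√l (j(l) = √(2*l) = √2*√l)
447 + j(6)*846 = 447 + (√2*√6)*846 = 447 + (2*√3)*846 = 447 + 1692*√3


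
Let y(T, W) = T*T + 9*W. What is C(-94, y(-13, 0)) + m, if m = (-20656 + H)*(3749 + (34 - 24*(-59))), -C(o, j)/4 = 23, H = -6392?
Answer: -140622644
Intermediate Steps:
y(T, W) = T**2 + 9*W
C(o, j) = -92 (C(o, j) = -4*23 = -92)
m = -140622552 (m = (-20656 - 6392)*(3749 + (34 - 24*(-59))) = -27048*(3749 + (34 + 1416)) = -27048*(3749 + 1450) = -27048*5199 = -140622552)
C(-94, y(-13, 0)) + m = -92 - 140622552 = -140622644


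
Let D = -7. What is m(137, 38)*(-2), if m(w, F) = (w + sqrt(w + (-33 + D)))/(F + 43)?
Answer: -274/81 - 2*sqrt(97)/81 ≈ -3.6259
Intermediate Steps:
m(w, F) = (w + sqrt(-40 + w))/(43 + F) (m(w, F) = (w + sqrt(w + (-33 - 7)))/(F + 43) = (w + sqrt(w - 40))/(43 + F) = (w + sqrt(-40 + w))/(43 + F))
m(137, 38)*(-2) = ((137 + sqrt(-40 + 137))/(43 + 38))*(-2) = ((137 + sqrt(97))/81)*(-2) = (137/81 + sqrt(97)/81)*(-2) = -274/81 - 2*sqrt(97)/81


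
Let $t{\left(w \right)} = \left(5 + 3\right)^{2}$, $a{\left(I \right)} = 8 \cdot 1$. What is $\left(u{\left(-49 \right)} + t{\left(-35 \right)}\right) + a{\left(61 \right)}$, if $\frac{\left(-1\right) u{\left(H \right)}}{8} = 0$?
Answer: $72$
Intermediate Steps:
$a{\left(I \right)} = 8$
$t{\left(w \right)} = 64$ ($t{\left(w \right)} = 8^{2} = 64$)
$u{\left(H \right)} = 0$ ($u{\left(H \right)} = \left(-8\right) 0 = 0$)
$\left(u{\left(-49 \right)} + t{\left(-35 \right)}\right) + a{\left(61 \right)} = \left(0 + 64\right) + 8 = 64 + 8 = 72$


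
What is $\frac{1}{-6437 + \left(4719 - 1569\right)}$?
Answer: $- \frac{1}{3287} \approx -0.00030423$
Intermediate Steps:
$\frac{1}{-6437 + \left(4719 - 1569\right)} = \frac{1}{-6437 + 3150} = \frac{1}{-3287} = - \frac{1}{3287}$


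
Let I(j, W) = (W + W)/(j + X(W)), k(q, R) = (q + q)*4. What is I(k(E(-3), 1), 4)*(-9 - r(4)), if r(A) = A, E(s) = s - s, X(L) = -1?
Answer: 104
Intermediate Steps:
E(s) = 0
k(q, R) = 8*q (k(q, R) = (2*q)*4 = 8*q)
I(j, W) = 2*W/(-1 + j) (I(j, W) = (W + W)/(j - 1) = (2*W)/(-1 + j) = 2*W/(-1 + j))
I(k(E(-3), 1), 4)*(-9 - r(4)) = (2*4/(-1 + 8*0))*(-9 - 1*4) = (2*4/(-1 + 0))*(-9 - 4) = (2*4/(-1))*(-13) = (2*4*(-1))*(-13) = -8*(-13) = 104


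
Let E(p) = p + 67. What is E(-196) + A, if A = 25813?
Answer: 25684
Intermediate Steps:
E(p) = 67 + p
E(-196) + A = (67 - 196) + 25813 = -129 + 25813 = 25684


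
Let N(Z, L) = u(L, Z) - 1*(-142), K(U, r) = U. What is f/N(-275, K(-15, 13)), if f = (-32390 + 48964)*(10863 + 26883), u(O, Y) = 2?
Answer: 17377839/4 ≈ 4.3445e+6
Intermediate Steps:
N(Z, L) = 144 (N(Z, L) = 2 - 1*(-142) = 2 + 142 = 144)
f = 625602204 (f = 16574*37746 = 625602204)
f/N(-275, K(-15, 13)) = 625602204/144 = 625602204*(1/144) = 17377839/4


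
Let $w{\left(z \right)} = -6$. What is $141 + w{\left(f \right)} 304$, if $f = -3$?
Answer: $-1683$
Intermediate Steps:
$141 + w{\left(f \right)} 304 = 141 - 1824 = -1683$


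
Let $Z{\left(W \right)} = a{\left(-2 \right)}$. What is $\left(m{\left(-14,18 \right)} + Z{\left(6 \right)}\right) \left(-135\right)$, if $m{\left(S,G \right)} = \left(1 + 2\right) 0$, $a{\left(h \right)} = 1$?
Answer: $-135$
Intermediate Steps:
$Z{\left(W \right)} = 1$
$m{\left(S,G \right)} = 0$ ($m{\left(S,G \right)} = 3 \cdot 0 = 0$)
$\left(m{\left(-14,18 \right)} + Z{\left(6 \right)}\right) \left(-135\right) = \left(0 + 1\right) \left(-135\right) = 1 \left(-135\right) = -135$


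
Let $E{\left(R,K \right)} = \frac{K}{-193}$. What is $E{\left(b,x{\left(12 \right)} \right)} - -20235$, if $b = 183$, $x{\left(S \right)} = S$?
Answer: $\frac{3905343}{193} \approx 20235.0$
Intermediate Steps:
$E{\left(R,K \right)} = - \frac{K}{193}$ ($E{\left(R,K \right)} = K \left(- \frac{1}{193}\right) = - \frac{K}{193}$)
$E{\left(b,x{\left(12 \right)} \right)} - -20235 = \left(- \frac{1}{193}\right) 12 - -20235 = - \frac{12}{193} + 20235 = \frac{3905343}{193}$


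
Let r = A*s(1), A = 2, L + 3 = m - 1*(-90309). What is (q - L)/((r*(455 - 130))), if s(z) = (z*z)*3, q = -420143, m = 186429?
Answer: -26803/75 ≈ -357.37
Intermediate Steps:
L = 276735 (L = -3 + (186429 - 1*(-90309)) = -3 + (186429 + 90309) = -3 + 276738 = 276735)
s(z) = 3*z**2 (s(z) = z**2*3 = 3*z**2)
r = 6 (r = 2*(3*1**2) = 2*(3*1) = 2*3 = 6)
(q - L)/((r*(455 - 130))) = (-420143 - 1*276735)/((6*(455 - 130))) = (-420143 - 276735)/((6*325)) = -696878/1950 = -696878*1/1950 = -26803/75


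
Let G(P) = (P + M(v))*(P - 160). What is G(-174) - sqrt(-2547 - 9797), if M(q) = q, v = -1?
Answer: 58450 - 2*I*sqrt(3086) ≈ 58450.0 - 111.1*I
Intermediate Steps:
G(P) = (-1 + P)*(-160 + P) (G(P) = (P - 1)*(P - 160) = (-1 + P)*(-160 + P))
G(-174) - sqrt(-2547 - 9797) = (160 + (-174)**2 - 161*(-174)) - sqrt(-2547 - 9797) = (160 + 30276 + 28014) - sqrt(-12344) = 58450 - 2*I*sqrt(3086)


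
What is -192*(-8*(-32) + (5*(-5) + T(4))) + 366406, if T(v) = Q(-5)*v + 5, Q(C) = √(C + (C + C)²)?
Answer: 321094 - 768*√95 ≈ 3.1361e+5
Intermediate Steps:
Q(C) = √(C + 4*C²) (Q(C) = √(C + (2*C)²) = √(C + 4*C²))
T(v) = 5 + v*√95 (T(v) = √(-5*(1 + 4*(-5)))*v + 5 = √(-5*(1 - 20))*v + 5 = √(-5*(-19))*v + 5 = √95*v + 5 = v*√95 + 5 = 5 + v*√95)
-192*(-8*(-32) + (5*(-5) + T(4))) + 366406 = -192*(-8*(-32) + (5*(-5) + (5 + 4*√95))) + 366406 = -192*(256 + (-25 + (5 + 4*√95))) + 366406 = -192*(256 + (-20 + 4*√95)) + 366406 = -192*(236 + 4*√95) + 366406 = (-45312 - 768*√95) + 366406 = 321094 - 768*√95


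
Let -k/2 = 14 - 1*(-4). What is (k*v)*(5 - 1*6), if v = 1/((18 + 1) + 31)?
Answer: 18/25 ≈ 0.72000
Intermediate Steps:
k = -36 (k = -2*(14 - 1*(-4)) = -2*(14 + 4) = -2*18 = -36)
v = 1/50 (v = 1/(19 + 31) = 1/50 ≈ 0.020000)
(k*v)*(5 - 1*6) = (-36*1/50)*(5 - 1*6) = -18*(5 - 6)/25 = -18/25*(-1) = 18/25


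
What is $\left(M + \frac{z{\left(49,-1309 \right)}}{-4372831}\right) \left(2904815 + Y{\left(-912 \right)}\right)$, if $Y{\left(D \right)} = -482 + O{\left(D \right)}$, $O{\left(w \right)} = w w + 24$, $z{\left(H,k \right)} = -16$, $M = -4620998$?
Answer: $- \frac{75494807479856829522}{4372831} \approx -1.7265 \cdot 10^{13}$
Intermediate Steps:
$O{\left(w \right)} = 24 + w^{2}$ ($O{\left(w \right)} = w^{2} + 24 = 24 + w^{2}$)
$Y{\left(D \right)} = -458 + D^{2}$ ($Y{\left(D \right)} = -482 + \left(24 + D^{2}\right) = -458 + D^{2}$)
$\left(M + \frac{z{\left(49,-1309 \right)}}{-4372831}\right) \left(2904815 + Y{\left(-912 \right)}\right) = \left(-4620998 - \frac{16}{-4372831}\right) \left(2904815 - \left(458 - \left(-912\right)^{2}\right)\right) = \left(-4620998 - - \frac{16}{4372831}\right) \left(2904815 + \left(-458 + 831744\right)\right) = \left(-4620998 + \frac{16}{4372831}\right) \left(2904815 + 831286\right) = \left(- \frac{20206843305322}{4372831}\right) 3736101 = - \frac{75494807479856829522}{4372831}$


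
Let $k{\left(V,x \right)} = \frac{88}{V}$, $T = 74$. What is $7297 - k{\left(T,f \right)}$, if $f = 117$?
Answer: $\frac{269945}{37} \approx 7295.8$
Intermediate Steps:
$7297 - k{\left(T,f \right)} = 7297 - \frac{88}{74} = 7297 - 88 \cdot \frac{1}{74} = 7297 - \frac{44}{37} = \frac{269945}{37}$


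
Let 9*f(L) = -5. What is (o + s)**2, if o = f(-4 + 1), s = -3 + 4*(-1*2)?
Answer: 10816/81 ≈ 133.53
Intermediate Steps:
f(L) = -5/9 (f(L) = (1/9)*(-5) = -5/9)
s = -11 (s = -3 + 4*(-2) = -3 - 8 = -11)
o = -5/9 ≈ -0.55556
(o + s)**2 = (-5/9 - 11)**2 = (-104/9)**2 = 10816/81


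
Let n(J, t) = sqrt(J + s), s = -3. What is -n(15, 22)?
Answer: -2*sqrt(3) ≈ -3.4641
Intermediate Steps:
n(J, t) = sqrt(-3 + J) (n(J, t) = sqrt(J - 3) = sqrt(-3 + J))
-n(15, 22) = -sqrt(-3 + 15) = -sqrt(12) = -2*sqrt(3)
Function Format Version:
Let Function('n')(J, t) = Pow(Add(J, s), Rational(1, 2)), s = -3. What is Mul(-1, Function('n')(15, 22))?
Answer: Mul(-2, Pow(3, Rational(1, 2))) ≈ -3.4641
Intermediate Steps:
Function('n')(J, t) = Pow(Add(-3, J), Rational(1, 2)) (Function('n')(J, t) = Pow(Add(J, -3), Rational(1, 2)) = Pow(Add(-3, J), Rational(1, 2)))
Mul(-1, Function('n')(15, 22)) = Mul(-1, Pow(Add(-3, 15), Rational(1, 2))) = Mul(-1, Pow(12, Rational(1, 2))) = Mul(-1, Mul(2, Pow(3, Rational(1, 2)))) = Mul(-2, Pow(3, Rational(1, 2)))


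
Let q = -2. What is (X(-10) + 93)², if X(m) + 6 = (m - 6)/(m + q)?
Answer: 70225/9 ≈ 7802.8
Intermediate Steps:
X(m) = -6 + (-6 + m)/(-2 + m) (X(m) = -6 + (m - 6)/(m - 2) = -6 + (-6 + m)/(-2 + m))
(X(-10) + 93)² = ((6 - 5*(-10))/(-2 - 10) + 93)² = ((6 + 50)/(-12) + 93)² = (-1/12*56 + 93)² = (-14/3 + 93)² = (265/3)² = 70225/9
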